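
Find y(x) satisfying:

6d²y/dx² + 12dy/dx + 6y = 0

Characteristic equation: 6r² + 12r + 6 = 0
Divide by 6: r² + 2r + 1 = 0
Factored: (r + 1)² = 0
Repeated root: r = -1
General solution: y = (C₁ + C₂x)e^(-x)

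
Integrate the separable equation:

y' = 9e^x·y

Separating variables and integrating:
ln|y| = 9e^x + C

General solution: y = Ce^(9e^x)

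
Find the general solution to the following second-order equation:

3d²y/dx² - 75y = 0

Characteristic equation: 3r² - 75 = 0
Divide by 3: r² - 25 = 0
Roots: r = 5, -5 (distinct real)
General solution: y = C₁e^(5x) + C₂e^(-5x)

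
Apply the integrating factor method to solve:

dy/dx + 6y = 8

Using integrating factor method:

General solution: y = 4/3 + Ce^(-6x)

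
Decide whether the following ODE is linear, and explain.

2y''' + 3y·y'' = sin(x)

Nonlinear (y·y'' term)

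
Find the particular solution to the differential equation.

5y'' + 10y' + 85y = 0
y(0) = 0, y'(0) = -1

General solution: y = e^(-x)(C₁cos(4x) + C₂sin(4x))
Complex roots r = -1 ± 4i
Applying ICs: C₁ = 0, C₂ = -1/4
Particular solution: y = e^(-x)(-(1/4)sin(4x))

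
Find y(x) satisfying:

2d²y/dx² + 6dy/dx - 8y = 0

Characteristic equation: 2r² + 6r - 8 = 0
Divide by 2: r² + 3r - 4 = 0
Roots: r = 1, -4 (distinct real)
General solution: y = C₁e^x + C₂e^(-4x)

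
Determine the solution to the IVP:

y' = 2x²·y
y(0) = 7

General solution: y = Ce^(2x³/3)
Applying IC y(0) = 7:
Particular solution: y = 7e^(2x³/3)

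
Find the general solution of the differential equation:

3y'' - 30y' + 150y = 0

Characteristic equation: 3r² - 30r + 150 = 0
Divide by 3: r² - 10r + 50 = 0
Roots: r = 5 ± 5i (complex conjugates)
General solution: y = e^(5x)(C₁cos(5x) + C₂sin(5x))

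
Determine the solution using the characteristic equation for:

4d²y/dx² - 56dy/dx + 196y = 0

Characteristic equation: 4r² - 56r + 196 = 0
Divide by 4: r² - 14r + 49 = 0
Factored: (r - 7)² = 0
Repeated root: r = 7
General solution: y = (C₁ + C₂x)e^(7x)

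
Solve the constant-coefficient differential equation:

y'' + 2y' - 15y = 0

Characteristic equation: r² + 2r - 15 = 0
Roots: r = 3, -5 (distinct real)
General solution: y = C₁e^(3x) + C₂e^(-5x)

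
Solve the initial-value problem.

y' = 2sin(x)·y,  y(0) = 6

General solution: y = Ce^(-2cos(x))
Applying IC y(0) = 6:
Particular solution: y = 6e^(2(1-cos(x)))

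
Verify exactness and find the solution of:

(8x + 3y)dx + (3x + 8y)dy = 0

Verify exactness: ∂M/∂y = ∂N/∂x ✓
Find F(x,y) such that ∂F/∂x = M, ∂F/∂y = N
Solution: 4x² + 3xy + 4y² = C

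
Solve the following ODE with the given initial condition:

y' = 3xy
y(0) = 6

General solution: y = Ce^(3x²/2)
Applying IC y(0) = 6:
Particular solution: y = 6e^(3x²/2)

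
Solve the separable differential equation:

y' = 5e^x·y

Separating variables and integrating:
ln|y| = 5e^x + C

General solution: y = Ce^(5e^x)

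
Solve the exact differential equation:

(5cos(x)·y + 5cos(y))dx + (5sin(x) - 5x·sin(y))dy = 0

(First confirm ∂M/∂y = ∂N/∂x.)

Verify exactness: ∂M/∂y = ∂N/∂x ✓
Find F(x,y) such that ∂F/∂x = M, ∂F/∂y = N
Solution: 5sin(x)·y + 5x·cos(y) = C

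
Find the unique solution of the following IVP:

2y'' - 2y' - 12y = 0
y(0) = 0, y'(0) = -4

General solution: y = C₁e^(3x) + C₂e^(-2x)
Applying ICs: C₁ = -4/5, C₂ = 4/5
Particular solution: y = -(4/5)e^(3x) + (4/5)e^(-2x)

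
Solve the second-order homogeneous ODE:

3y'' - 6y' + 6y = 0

Characteristic equation: 3r² - 6r + 6 = 0
Divide by 3: r² - 2r + 2 = 0
Roots: r = 1 ± i (complex conjugates)
General solution: y = e^x(C₁cos(x) + C₂sin(x))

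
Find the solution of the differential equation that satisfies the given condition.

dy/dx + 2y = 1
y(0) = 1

General solution: y = 1/2 + Ce^(-2x)
Applying y(0) = 1: C = 1 - 1/2 = 1/2
Particular solution: y = 1/2 + (1/2)e^(-2x)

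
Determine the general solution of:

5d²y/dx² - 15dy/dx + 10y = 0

Characteristic equation: 5r² - 15r + 10 = 0
Divide by 5: r² - 3r + 2 = 0
Roots: r = 2, 1 (distinct real)
General solution: y = C₁e^(2x) + C₂e^x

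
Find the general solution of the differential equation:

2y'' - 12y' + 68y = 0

Characteristic equation: 2r² - 12r + 68 = 0
Divide by 2: r² - 6r + 34 = 0
Roots: r = 3 ± 5i (complex conjugates)
General solution: y = e^(3x)(C₁cos(5x) + C₂sin(5x))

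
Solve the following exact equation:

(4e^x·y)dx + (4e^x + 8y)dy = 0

Verify exactness: ∂M/∂y = ∂N/∂x ✓
Find F(x,y) such that ∂F/∂x = M, ∂F/∂y = N
Solution: 4e^x·y + 4y² = C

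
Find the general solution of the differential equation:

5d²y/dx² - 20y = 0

Characteristic equation: 5r² - 20 = 0
Divide by 5: r² - 4 = 0
Roots: r = 2, -2 (distinct real)
General solution: y = C₁e^(2x) + C₂e^(-2x)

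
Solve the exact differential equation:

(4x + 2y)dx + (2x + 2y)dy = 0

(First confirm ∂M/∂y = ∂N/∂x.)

Verify exactness: ∂M/∂y = ∂N/∂x ✓
Find F(x,y) such that ∂F/∂x = M, ∂F/∂y = N
Solution: 2x² + 2xy + y² = C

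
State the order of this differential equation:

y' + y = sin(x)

The order is 1 (highest derivative is of order 1).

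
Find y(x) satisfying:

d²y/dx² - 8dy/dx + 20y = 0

Characteristic equation: r² - 8r + 20 = 0
Roots: r = 4 ± 2i (complex conjugates)
General solution: y = e^(4x)(C₁cos(2x) + C₂sin(2x))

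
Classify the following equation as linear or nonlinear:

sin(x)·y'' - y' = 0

Linear (y and its derivatives appear to the first power only, no products of y terms)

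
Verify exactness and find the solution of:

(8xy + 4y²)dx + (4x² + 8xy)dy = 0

Verify exactness: ∂M/∂y = ∂N/∂x ✓
Find F(x,y) such that ∂F/∂x = M, ∂F/∂y = N
Solution: 4x²y + 4xy² = C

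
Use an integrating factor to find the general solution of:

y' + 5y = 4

Using integrating factor method:

General solution: y = 4/5 + Ce^(-5x)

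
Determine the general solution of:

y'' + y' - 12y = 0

Characteristic equation: r² + r - 12 = 0
Roots: r = 3, -4 (distinct real)
General solution: y = C₁e^(3x) + C₂e^(-4x)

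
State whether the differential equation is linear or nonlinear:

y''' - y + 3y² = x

Nonlinear (y² term)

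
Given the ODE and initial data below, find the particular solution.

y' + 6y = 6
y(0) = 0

General solution: y = 1 + Ce^(-6x)
Applying y(0) = 0: C = 0 - 1 = -1
Particular solution: y = 1 - e^(-6x)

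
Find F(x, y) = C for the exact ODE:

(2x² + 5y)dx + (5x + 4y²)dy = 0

Verify exactness: ∂M/∂y = ∂N/∂x ✓
Find F(x,y) such that ∂F/∂x = M, ∂F/∂y = N
Solution: 2x³/3 + 5xy + 4y³/3 = C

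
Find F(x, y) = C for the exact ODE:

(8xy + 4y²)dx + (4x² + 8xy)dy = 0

Verify exactness: ∂M/∂y = ∂N/∂x ✓
Find F(x,y) such that ∂F/∂x = M, ∂F/∂y = N
Solution: 4x²y + 4xy² = C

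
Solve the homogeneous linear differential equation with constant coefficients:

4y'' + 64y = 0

Characteristic equation: 4r² + 64 = 0
Divide by 4: r² + 16 = 0
Roots: r = ±4i (complex conjugates)
General solution: y = C₁cos(4x) + C₂sin(4x)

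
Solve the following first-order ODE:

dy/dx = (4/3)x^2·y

Separating variables and integrating:
ln|y| = 4x^3/9 + C

General solution: y = Ce^(4x^3/9)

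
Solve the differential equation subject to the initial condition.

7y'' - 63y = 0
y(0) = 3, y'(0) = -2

General solution: y = C₁e^(3x) + C₂e^(-3x)
Applying ICs: C₁ = 7/6, C₂ = 11/6
Particular solution: y = (7/6)e^(3x) + (11/6)e^(-3x)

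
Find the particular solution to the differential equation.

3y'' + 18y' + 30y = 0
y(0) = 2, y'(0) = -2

General solution: y = e^(-3x)(C₁cos(x) + C₂sin(x))
Complex roots r = -3 ± i
Applying ICs: C₁ = 2, C₂ = 4
Particular solution: y = e^(-3x)(2cos(x) + 4sin(x))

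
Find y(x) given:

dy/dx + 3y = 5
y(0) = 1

General solution: y = 5/3 + Ce^(-3x)
Applying y(0) = 1: C = 1 - 5/3 = -2/3
Particular solution: y = 5/3 - (2/3)e^(-3x)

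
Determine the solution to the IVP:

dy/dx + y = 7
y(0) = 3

General solution: y = 7 + Ce^(-x)
Applying y(0) = 3: C = 3 - 7 = -4
Particular solution: y = 7 - 4e^(-x)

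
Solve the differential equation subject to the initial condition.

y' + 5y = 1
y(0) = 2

General solution: y = 1/5 + Ce^(-5x)
Applying y(0) = 2: C = 2 - 1/5 = 9/5
Particular solution: y = 1/5 + (9/5)e^(-5x)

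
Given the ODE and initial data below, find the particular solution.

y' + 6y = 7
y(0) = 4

General solution: y = 7/6 + Ce^(-6x)
Applying y(0) = 4: C = 4 - 7/6 = 17/6
Particular solution: y = 7/6 + (17/6)e^(-6x)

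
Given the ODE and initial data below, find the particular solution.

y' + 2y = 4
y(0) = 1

General solution: y = 2 + Ce^(-2x)
Applying y(0) = 1: C = 1 - 2 = -1
Particular solution: y = 2 - e^(-2x)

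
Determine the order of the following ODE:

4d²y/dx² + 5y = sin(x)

The order is 2 (highest derivative is of order 2).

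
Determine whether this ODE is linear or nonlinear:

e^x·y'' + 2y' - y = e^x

Linear (y and its derivatives appear to the first power only, no products of y terms)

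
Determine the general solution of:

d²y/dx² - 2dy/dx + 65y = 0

Characteristic equation: r² - 2r + 65 = 0
Roots: r = 1 ± 8i (complex conjugates)
General solution: y = e^x(C₁cos(8x) + C₂sin(8x))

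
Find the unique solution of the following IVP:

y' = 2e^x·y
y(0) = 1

General solution: y = Ce^(2e^x)
Applying IC y(0) = 1:
Particular solution: y = e^(2(e^x - 1))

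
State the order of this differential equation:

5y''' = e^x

The order is 3 (highest derivative is of order 3).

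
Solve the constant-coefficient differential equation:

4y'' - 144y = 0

Characteristic equation: 4r² - 144 = 0
Divide by 4: r² - 36 = 0
Roots: r = 6, -6 (distinct real)
General solution: y = C₁e^(6x) + C₂e^(-6x)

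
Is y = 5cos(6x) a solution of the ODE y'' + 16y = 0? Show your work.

Verification:
y'' = -180cos(6x)
y'' + 16y ≠ 0 (frequency mismatch: got 36 instead of 16)

No, it is not a solution.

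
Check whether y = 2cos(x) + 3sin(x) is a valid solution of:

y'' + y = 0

Verification:
y'' = -2cos(x) - 3sin(x)
y'' + y = 0 ✓

Yes, it is a solution.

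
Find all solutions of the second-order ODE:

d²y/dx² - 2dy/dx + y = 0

Characteristic equation: r² - 2r + 1 = 0
Factored: (r - 1)² = 0
Repeated root: r = 1
General solution: y = (C₁ + C₂x)e^x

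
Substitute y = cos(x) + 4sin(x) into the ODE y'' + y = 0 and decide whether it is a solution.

Verification:
y'' = -cos(x) - 4sin(x)
y'' + y = 0 ✓

Yes, it is a solution.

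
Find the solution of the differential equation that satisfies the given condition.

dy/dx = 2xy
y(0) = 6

General solution: y = Ce^(x²)
Applying IC y(0) = 6:
Particular solution: y = 6e^(x²)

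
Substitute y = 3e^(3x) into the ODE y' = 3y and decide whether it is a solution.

Verification:
y = 3e^(3x)
y' = 9e^(3x)
3y = 9e^(3x)
y' = 3y ✓

Yes, it is a solution.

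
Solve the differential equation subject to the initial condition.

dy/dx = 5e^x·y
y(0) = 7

General solution: y = Ce^(5e^x)
Applying IC y(0) = 7:
Particular solution: y = 7e^(5(e^x - 1))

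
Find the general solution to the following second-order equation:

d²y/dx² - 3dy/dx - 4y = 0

Characteristic equation: r² - 3r - 4 = 0
Roots: r = 4, -1 (distinct real)
General solution: y = C₁e^(4x) + C₂e^(-x)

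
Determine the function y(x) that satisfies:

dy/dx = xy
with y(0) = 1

General solution: y = Ce^(x²/2)
Applying IC y(0) = 1:
Particular solution: y = e^(x²/2)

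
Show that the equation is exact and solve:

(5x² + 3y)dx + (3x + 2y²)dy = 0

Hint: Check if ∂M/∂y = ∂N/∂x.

Verify exactness: ∂M/∂y = ∂N/∂x ✓
Find F(x,y) such that ∂F/∂x = M, ∂F/∂y = N
Solution: 5x³/3 + 3xy + 2y³/3 = C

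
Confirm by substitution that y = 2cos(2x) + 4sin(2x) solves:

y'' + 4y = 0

Verification:
y'' = -8cos(2x) - 16sin(2x)
y'' + 4y = 0 ✓

Yes, it is a solution.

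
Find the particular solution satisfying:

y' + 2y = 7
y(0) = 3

General solution: y = 7/2 + Ce^(-2x)
Applying y(0) = 3: C = 3 - 7/2 = -1/2
Particular solution: y = 7/2 - (1/2)e^(-2x)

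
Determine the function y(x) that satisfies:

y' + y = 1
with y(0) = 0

General solution: y = 1 + Ce^(-x)
Applying y(0) = 0: C = 0 - 1 = -1
Particular solution: y = 1 - e^(-x)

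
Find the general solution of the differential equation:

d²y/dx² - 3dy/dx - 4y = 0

Characteristic equation: r² - 3r - 4 = 0
Roots: r = 4, -1 (distinct real)
General solution: y = C₁e^(4x) + C₂e^(-x)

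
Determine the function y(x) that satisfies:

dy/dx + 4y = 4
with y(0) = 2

General solution: y = 1 + Ce^(-4x)
Applying y(0) = 2: C = 2 - 1 = 1
Particular solution: y = 1 + e^(-4x)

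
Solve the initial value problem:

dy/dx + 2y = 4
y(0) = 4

General solution: y = 2 + Ce^(-2x)
Applying y(0) = 4: C = 4 - 2 = 2
Particular solution: y = 2 + 2e^(-2x)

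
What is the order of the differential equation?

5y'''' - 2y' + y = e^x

The order is 4 (highest derivative is of order 4).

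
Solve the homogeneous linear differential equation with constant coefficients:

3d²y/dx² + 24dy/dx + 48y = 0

Characteristic equation: 3r² + 24r + 48 = 0
Divide by 3: r² + 8r + 16 = 0
Factored: (r + 4)² = 0
Repeated root: r = -4
General solution: y = (C₁ + C₂x)e^(-4x)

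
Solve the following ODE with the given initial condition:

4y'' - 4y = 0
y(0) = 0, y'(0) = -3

General solution: y = C₁e^x + C₂e^(-x)
Applying ICs: C₁ = -3/2, C₂ = 3/2
Particular solution: y = -(3/2)e^x + (3/2)e^(-x)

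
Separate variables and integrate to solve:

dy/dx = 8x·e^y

Separating variables and integrating:
-e^(-y) = 4x² + C

General solution: y = -ln(C - 4x²)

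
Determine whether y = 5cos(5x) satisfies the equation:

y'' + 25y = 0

Verification:
y'' = -125cos(5x)
y'' + 25y = 0 ✓

Yes, it is a solution.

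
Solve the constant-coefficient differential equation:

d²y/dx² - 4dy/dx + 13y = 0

Characteristic equation: r² - 4r + 13 = 0
Roots: r = 2 ± 3i (complex conjugates)
General solution: y = e^(2x)(C₁cos(3x) + C₂sin(3x))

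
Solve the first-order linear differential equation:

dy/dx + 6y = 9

Using integrating factor method:

General solution: y = 3/2 + Ce^(-6x)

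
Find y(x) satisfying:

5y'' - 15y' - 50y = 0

Characteristic equation: 5r² - 15r - 50 = 0
Divide by 5: r² - 3r - 10 = 0
Roots: r = 5, -2 (distinct real)
General solution: y = C₁e^(5x) + C₂e^(-2x)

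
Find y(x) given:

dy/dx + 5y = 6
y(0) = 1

General solution: y = 6/5 + Ce^(-5x)
Applying y(0) = 1: C = 1 - 6/5 = -1/5
Particular solution: y = 6/5 - (1/5)e^(-5x)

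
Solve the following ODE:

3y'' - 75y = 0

Characteristic equation: 3r² - 75 = 0
Divide by 3: r² - 25 = 0
Roots: r = 5, -5 (distinct real)
General solution: y = C₁e^(5x) + C₂e^(-5x)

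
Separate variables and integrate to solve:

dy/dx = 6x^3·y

Separating variables and integrating:
ln|y| = 3x^4/2 + C

General solution: y = Ce^(3x^4/2)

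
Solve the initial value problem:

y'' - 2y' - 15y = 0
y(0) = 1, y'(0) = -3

General solution: y = C₁e^(5x) + C₂e^(-3x)
Applying ICs: C₁ = 0, C₂ = 1
Particular solution: y = e^(-3x)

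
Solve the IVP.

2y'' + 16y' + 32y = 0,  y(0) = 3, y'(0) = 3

General solution: y = (C₁ + C₂x)e^(-4x)
Repeated root r = -4
Applying ICs: C₁ = 3, C₂ = 15
Particular solution: y = (3 + 15x)e^(-4x)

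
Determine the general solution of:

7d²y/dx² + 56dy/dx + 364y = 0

Characteristic equation: 7r² + 56r + 364 = 0
Divide by 7: r² + 8r + 52 = 0
Roots: r = -4 ± 6i (complex conjugates)
General solution: y = e^(-4x)(C₁cos(6x) + C₂sin(6x))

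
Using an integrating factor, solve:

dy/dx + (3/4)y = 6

Using integrating factor method:

General solution: y = 8 + Ce^(-3x/4)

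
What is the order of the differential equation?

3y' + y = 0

The order is 1 (highest derivative is of order 1).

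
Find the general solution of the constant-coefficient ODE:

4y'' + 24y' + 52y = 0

Characteristic equation: 4r² + 24r + 52 = 0
Divide by 4: r² + 6r + 13 = 0
Roots: r = -3 ± 2i (complex conjugates)
General solution: y = e^(-3x)(C₁cos(2x) + C₂sin(2x))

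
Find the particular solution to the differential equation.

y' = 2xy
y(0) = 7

General solution: y = Ce^(x²)
Applying IC y(0) = 7:
Particular solution: y = 7e^(x²)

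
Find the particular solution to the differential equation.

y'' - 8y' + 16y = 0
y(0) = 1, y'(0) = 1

General solution: y = (C₁ + C₂x)e^(4x)
Repeated root r = 4
Applying ICs: C₁ = 1, C₂ = -3
Particular solution: y = (1 - 3x)e^(4x)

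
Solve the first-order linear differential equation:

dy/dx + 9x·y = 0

Using integrating factor method:

General solution: y = Ce^(-9x^2/2)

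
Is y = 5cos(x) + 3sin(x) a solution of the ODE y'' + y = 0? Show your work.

Verification:
y'' = -5cos(x) - 3sin(x)
y'' + y = 0 ✓

Yes, it is a solution.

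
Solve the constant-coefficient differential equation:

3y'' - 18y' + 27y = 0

Characteristic equation: 3r² - 18r + 27 = 0
Divide by 3: r² - 6r + 9 = 0
Factored: (r - 3)² = 0
Repeated root: r = 3
General solution: y = (C₁ + C₂x)e^(3x)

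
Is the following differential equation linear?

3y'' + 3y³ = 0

No. Nonlinear (y³ term)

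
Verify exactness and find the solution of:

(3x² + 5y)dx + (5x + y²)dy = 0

Verify exactness: ∂M/∂y = ∂N/∂x ✓
Find F(x,y) such that ∂F/∂x = M, ∂F/∂y = N
Solution: x³ + 5xy + y³/3 = C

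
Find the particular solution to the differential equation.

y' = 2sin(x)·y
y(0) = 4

General solution: y = Ce^(-2cos(x))
Applying IC y(0) = 4:
Particular solution: y = 4e^(2(1-cos(x)))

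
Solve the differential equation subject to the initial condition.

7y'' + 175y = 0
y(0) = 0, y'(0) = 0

General solution: y = C₁cos(5x) + C₂sin(5x)
Complex roots r = ±5i
Applying ICs: C₁ = 0, C₂ = 0
Particular solution: y = 0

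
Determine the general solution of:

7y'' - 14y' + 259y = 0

Characteristic equation: 7r² - 14r + 259 = 0
Divide by 7: r² - 2r + 37 = 0
Roots: r = 1 ± 6i (complex conjugates)
General solution: y = e^x(C₁cos(6x) + C₂sin(6x))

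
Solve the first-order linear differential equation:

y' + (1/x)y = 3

Using integrating factor method:

General solution: y = (3/2)x + C/x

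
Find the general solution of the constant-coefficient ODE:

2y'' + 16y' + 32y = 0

Characteristic equation: 2r² + 16r + 32 = 0
Divide by 2: r² + 8r + 16 = 0
Factored: (r + 4)² = 0
Repeated root: r = -4
General solution: y = (C₁ + C₂x)e^(-4x)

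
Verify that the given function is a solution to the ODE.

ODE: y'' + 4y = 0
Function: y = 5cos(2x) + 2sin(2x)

Verification:
y'' = -20cos(2x) - 8sin(2x)
y'' + 4y = 0 ✓

Yes, it is a solution.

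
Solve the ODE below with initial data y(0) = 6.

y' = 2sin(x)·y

General solution: y = Ce^(-2cos(x))
Applying IC y(0) = 6:
Particular solution: y = 6e^(2(1-cos(x)))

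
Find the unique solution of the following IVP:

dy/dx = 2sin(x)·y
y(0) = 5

General solution: y = Ce^(-2cos(x))
Applying IC y(0) = 5:
Particular solution: y = 5e^(2(1-cos(x)))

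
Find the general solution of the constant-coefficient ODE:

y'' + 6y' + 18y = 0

Characteristic equation: r² + 6r + 18 = 0
Roots: r = -3 ± 3i (complex conjugates)
General solution: y = e^(-3x)(C₁cos(3x) + C₂sin(3x))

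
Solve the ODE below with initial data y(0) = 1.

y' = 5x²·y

General solution: y = Ce^(5x³/3)
Applying IC y(0) = 1:
Particular solution: y = e^(5x³/3)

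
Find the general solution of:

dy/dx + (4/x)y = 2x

Using integrating factor method:

General solution: y = (1/3)x^2 + Cx^(-4)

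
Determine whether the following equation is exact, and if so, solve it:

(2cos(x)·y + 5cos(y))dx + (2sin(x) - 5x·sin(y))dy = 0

Verify exactness: ∂M/∂y = ∂N/∂x ✓
Find F(x,y) such that ∂F/∂x = M, ∂F/∂y = N
Solution: 2sin(x)·y + 5x·cos(y) = C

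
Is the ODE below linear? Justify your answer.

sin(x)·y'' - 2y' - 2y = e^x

Yes. Linear (y and its derivatives appear to the first power only, no products of y terms)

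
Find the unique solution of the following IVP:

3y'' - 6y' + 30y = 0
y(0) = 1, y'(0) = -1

General solution: y = e^x(C₁cos(3x) + C₂sin(3x))
Complex roots r = 1 ± 3i
Applying ICs: C₁ = 1, C₂ = -2/3
Particular solution: y = e^x(cos(3x) - (2/3)sin(3x))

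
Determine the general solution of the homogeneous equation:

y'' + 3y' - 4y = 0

Characteristic equation: r² + 3r - 4 = 0
Roots: r = 1, -4 (distinct real)
General solution: y = C₁e^x + C₂e^(-4x)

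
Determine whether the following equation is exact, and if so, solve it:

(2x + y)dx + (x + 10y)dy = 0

Verify exactness: ∂M/∂y = ∂N/∂x ✓
Find F(x,y) such that ∂F/∂x = M, ∂F/∂y = N
Solution: x² + xy + 5y² = C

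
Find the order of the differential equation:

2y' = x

The order is 1 (highest derivative is of order 1).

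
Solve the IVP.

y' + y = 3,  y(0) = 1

General solution: y = 3 + Ce^(-x)
Applying y(0) = 1: C = 1 - 3 = -2
Particular solution: y = 3 - 2e^(-x)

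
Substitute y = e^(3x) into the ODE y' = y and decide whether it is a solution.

Verification:
y = e^(3x)
y' = 3e^(3x)
But y = e^(3x)
y' ≠ y — the derivative does not match

No, it is not a solution.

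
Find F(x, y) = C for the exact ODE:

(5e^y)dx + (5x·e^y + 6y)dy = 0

Verify exactness: ∂M/∂y = ∂N/∂x ✓
Find F(x,y) such that ∂F/∂x = M, ∂F/∂y = N
Solution: 5x·e^y + 3y² = C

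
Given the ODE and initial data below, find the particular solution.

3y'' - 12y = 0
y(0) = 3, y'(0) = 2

General solution: y = C₁e^(2x) + C₂e^(-2x)
Applying ICs: C₁ = 2, C₂ = 1
Particular solution: y = 2e^(2x) + e^(-2x)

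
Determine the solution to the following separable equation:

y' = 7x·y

Separating variables and integrating:
ln|y| = 7x^2/2 + C

General solution: y = Ce^(7x^2/2)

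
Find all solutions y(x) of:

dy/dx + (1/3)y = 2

Using integrating factor method:

General solution: y = 6 + Ce^(-x/3)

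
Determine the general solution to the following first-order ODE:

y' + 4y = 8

Using integrating factor method:

General solution: y = 2 + Ce^(-4x)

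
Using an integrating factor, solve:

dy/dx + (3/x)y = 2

Using integrating factor method:

General solution: y = (1/2)x + Cx^(-3)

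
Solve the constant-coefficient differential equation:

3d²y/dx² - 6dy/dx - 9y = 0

Characteristic equation: 3r² - 6r - 9 = 0
Divide by 3: r² - 2r - 3 = 0
Roots: r = 3, -1 (distinct real)
General solution: y = C₁e^(3x) + C₂e^(-x)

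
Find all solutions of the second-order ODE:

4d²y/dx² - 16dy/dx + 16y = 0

Characteristic equation: 4r² - 16r + 16 = 0
Divide by 4: r² - 4r + 4 = 0
Factored: (r - 2)² = 0
Repeated root: r = 2
General solution: y = (C₁ + C₂x)e^(2x)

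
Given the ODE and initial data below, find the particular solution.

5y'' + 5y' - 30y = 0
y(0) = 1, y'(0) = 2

General solution: y = C₁e^(2x) + C₂e^(-3x)
Applying ICs: C₁ = 1, C₂ = 0
Particular solution: y = e^(2x)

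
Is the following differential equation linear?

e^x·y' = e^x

Yes. Linear (y and its derivatives appear to the first power only, no products of y terms)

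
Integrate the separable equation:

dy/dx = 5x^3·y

Separating variables and integrating:
ln|y| = 5x^4/4 + C

General solution: y = Ce^(5x^4/4)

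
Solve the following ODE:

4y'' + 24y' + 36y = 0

Characteristic equation: 4r² + 24r + 36 = 0
Divide by 4: r² + 6r + 9 = 0
Factored: (r + 3)² = 0
Repeated root: r = -3
General solution: y = (C₁ + C₂x)e^(-3x)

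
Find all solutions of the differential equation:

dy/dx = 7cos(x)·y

Separating variables and integrating:
ln|y| = 7sin(x) + C

General solution: y = Ce^(7sin(x))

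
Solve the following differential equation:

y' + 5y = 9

Using integrating factor method:

General solution: y = 9/5 + Ce^(-5x)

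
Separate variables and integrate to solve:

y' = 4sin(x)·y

Separating variables and integrating:
ln|y| = -4cos(x) + C

General solution: y = Ce^(-4cos(x))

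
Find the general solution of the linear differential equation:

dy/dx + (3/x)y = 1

Using integrating factor method:

General solution: y = (1/4)x + Cx^(-3)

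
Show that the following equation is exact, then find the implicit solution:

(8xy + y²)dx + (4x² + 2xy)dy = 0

Verify exactness: ∂M/∂y = ∂N/∂x ✓
Find F(x,y) such that ∂F/∂x = M, ∂F/∂y = N
Solution: 4x²y + xy² = C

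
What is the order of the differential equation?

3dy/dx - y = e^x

The order is 1 (highest derivative is of order 1).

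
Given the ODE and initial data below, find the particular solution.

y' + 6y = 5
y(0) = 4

General solution: y = 5/6 + Ce^(-6x)
Applying y(0) = 4: C = 4 - 5/6 = 19/6
Particular solution: y = 5/6 + (19/6)e^(-6x)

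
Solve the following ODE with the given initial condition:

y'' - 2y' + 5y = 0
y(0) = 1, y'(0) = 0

General solution: y = e^x(C₁cos(2x) + C₂sin(2x))
Complex roots r = 1 ± 2i
Applying ICs: C₁ = 1, C₂ = -1/2
Particular solution: y = e^x(cos(2x) - (1/2)sin(2x))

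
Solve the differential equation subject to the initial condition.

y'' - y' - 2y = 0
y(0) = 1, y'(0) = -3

General solution: y = C₁e^(2x) + C₂e^(-x)
Applying ICs: C₁ = -2/3, C₂ = 5/3
Particular solution: y = -(2/3)e^(2x) + (5/3)e^(-x)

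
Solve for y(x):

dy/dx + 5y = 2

Using integrating factor method:

General solution: y = 2/5 + Ce^(-5x)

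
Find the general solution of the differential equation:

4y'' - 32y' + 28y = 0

Characteristic equation: 4r² - 32r + 28 = 0
Divide by 4: r² - 8r + 7 = 0
Roots: r = 1, 7 (distinct real)
General solution: y = C₁e^x + C₂e^(7x)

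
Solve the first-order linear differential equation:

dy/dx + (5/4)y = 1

Using integrating factor method:

General solution: y = 4/5 + Ce^(-5x/4)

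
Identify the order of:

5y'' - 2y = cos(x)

The order is 2 (highest derivative is of order 2).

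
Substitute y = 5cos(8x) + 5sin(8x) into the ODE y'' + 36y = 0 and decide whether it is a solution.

Verification:
y'' = -320cos(8x) - 320sin(8x)
y'' + 36y ≠ 0 (frequency mismatch: got 64 instead of 36)

No, it is not a solution.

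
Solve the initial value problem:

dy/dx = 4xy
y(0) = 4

General solution: y = Ce^(2x²)
Applying IC y(0) = 4:
Particular solution: y = 4e^(2x²)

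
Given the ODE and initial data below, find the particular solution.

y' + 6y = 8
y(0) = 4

General solution: y = 4/3 + Ce^(-6x)
Applying y(0) = 4: C = 4 - 4/3 = 8/3
Particular solution: y = 4/3 + (8/3)e^(-6x)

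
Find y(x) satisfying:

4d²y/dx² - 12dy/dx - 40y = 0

Characteristic equation: 4r² - 12r - 40 = 0
Divide by 4: r² - 3r - 10 = 0
Roots: r = 5, -2 (distinct real)
General solution: y = C₁e^(5x) + C₂e^(-2x)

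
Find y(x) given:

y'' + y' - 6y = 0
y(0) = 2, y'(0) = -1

General solution: y = C₁e^(2x) + C₂e^(-3x)
Applying ICs: C₁ = 1, C₂ = 1
Particular solution: y = e^(2x) + e^(-3x)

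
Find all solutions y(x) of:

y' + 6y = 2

Using integrating factor method:

General solution: y = 1/3 + Ce^(-6x)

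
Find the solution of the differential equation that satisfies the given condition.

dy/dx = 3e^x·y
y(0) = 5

General solution: y = Ce^(3e^x)
Applying IC y(0) = 5:
Particular solution: y = 5e^(3(e^x - 1))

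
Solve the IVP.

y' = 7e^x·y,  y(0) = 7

General solution: y = Ce^(7e^x)
Applying IC y(0) = 7:
Particular solution: y = 7e^(7(e^x - 1))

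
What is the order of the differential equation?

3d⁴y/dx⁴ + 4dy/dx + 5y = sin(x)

The order is 4 (highest derivative is of order 4).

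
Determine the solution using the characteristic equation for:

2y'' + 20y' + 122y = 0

Characteristic equation: 2r² + 20r + 122 = 0
Divide by 2: r² + 10r + 61 = 0
Roots: r = -5 ± 6i (complex conjugates)
General solution: y = e^(-5x)(C₁cos(6x) + C₂sin(6x))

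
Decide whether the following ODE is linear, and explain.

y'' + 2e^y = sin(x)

Nonlinear (e^y is nonlinear in y)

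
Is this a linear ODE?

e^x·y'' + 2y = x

Yes. Linear (y and its derivatives appear to the first power only, no products of y terms)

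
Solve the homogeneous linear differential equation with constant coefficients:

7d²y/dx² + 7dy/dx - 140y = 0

Characteristic equation: 7r² + 7r - 140 = 0
Divide by 7: r² + r - 20 = 0
Roots: r = 4, -5 (distinct real)
General solution: y = C₁e^(4x) + C₂e^(-5x)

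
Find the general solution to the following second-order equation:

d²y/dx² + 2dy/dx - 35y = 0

Characteristic equation: r² + 2r - 35 = 0
Roots: r = 5, -7 (distinct real)
General solution: y = C₁e^(5x) + C₂e^(-7x)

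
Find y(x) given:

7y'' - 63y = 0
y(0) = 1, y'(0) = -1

General solution: y = C₁e^(3x) + C₂e^(-3x)
Applying ICs: C₁ = 1/3, C₂ = 2/3
Particular solution: y = (1/3)e^(3x) + (2/3)e^(-3x)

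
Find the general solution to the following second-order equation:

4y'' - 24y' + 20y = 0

Characteristic equation: 4r² - 24r + 20 = 0
Divide by 4: r² - 6r + 5 = 0
Roots: r = 1, 5 (distinct real)
General solution: y = C₁e^x + C₂e^(5x)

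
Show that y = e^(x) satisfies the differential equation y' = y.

Verification:
y = e^(x)
y' = e^(x)
y = e^(x)
y' = y ✓

Yes, it is a solution.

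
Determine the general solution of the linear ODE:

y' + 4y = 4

Using integrating factor method:

General solution: y = 1 + Ce^(-4x)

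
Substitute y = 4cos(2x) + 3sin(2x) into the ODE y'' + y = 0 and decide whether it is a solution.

Verification:
y'' = -16cos(2x) - 12sin(2x)
y'' + y ≠ 0 (frequency mismatch: got 4 instead of 1)

No, it is not a solution.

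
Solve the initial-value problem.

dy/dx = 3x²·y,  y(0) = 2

General solution: y = Ce^(x³)
Applying IC y(0) = 2:
Particular solution: y = 2e^(x³)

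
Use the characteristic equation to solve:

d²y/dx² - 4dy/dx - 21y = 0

Characteristic equation: r² - 4r - 21 = 0
Roots: r = 7, -3 (distinct real)
General solution: y = C₁e^(7x) + C₂e^(-3x)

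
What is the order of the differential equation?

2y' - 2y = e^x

The order is 1 (highest derivative is of order 1).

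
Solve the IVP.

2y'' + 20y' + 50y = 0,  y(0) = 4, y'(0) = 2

General solution: y = (C₁ + C₂x)e^(-5x)
Repeated root r = -5
Applying ICs: C₁ = 4, C₂ = 22
Particular solution: y = (4 + 22x)e^(-5x)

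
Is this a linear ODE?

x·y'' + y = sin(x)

Yes. Linear (y and its derivatives appear to the first power only, no products of y terms)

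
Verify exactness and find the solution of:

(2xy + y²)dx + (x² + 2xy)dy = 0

Verify exactness: ∂M/∂y = ∂N/∂x ✓
Find F(x,y) such that ∂F/∂x = M, ∂F/∂y = N
Solution: x²y + xy² = C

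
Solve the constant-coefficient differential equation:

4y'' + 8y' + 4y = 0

Characteristic equation: 4r² + 8r + 4 = 0
Divide by 4: r² + 2r + 1 = 0
Factored: (r + 1)² = 0
Repeated root: r = -1
General solution: y = (C₁ + C₂x)e^(-x)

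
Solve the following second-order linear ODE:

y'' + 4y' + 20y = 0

Characteristic equation: r² + 4r + 20 = 0
Roots: r = -2 ± 4i (complex conjugates)
General solution: y = e^(-2x)(C₁cos(4x) + C₂sin(4x))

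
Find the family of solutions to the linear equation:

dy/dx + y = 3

Using integrating factor method:

General solution: y = 3 + Ce^(-x)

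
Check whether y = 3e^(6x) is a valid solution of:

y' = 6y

Verification:
y = 3e^(6x)
y' = 18e^(6x)
6y = 18e^(6x)
y' = 6y ✓

Yes, it is a solution.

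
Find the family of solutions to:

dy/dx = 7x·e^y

Separating variables and integrating:
-e^(-y) = 7x²/2 + C

General solution: y = -ln(C - 7x²/2)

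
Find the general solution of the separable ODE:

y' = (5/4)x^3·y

Separating variables and integrating:
ln|y| = 5x^4/16 + C

General solution: y = Ce^(5x^4/16)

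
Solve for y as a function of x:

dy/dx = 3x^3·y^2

Separating variables and integrating:
-1/y = 3x^4/4 + C

General solution: y^-1 = (-3/4)x^4 + C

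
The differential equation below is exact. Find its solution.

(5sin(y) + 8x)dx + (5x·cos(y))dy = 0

Verify exactness: ∂M/∂y = ∂N/∂x ✓
Find F(x,y) such that ∂F/∂x = M, ∂F/∂y = N
Solution: 5x·sin(y) + 4x² = C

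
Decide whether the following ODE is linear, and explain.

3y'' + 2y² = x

Nonlinear (y² term)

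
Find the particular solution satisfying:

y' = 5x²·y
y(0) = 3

General solution: y = Ce^(5x³/3)
Applying IC y(0) = 3:
Particular solution: y = 3e^(5x³/3)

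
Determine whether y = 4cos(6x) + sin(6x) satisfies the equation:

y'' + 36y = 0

Verification:
y'' = -144cos(6x) - 36sin(6x)
y'' + 36y = 0 ✓

Yes, it is a solution.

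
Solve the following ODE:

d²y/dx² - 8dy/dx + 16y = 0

Characteristic equation: r² - 8r + 16 = 0
Factored: (r - 4)² = 0
Repeated root: r = 4
General solution: y = (C₁ + C₂x)e^(4x)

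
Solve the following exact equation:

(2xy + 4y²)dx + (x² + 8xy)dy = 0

Verify exactness: ∂M/∂y = ∂N/∂x ✓
Find F(x,y) such that ∂F/∂x = M, ∂F/∂y = N
Solution: x²y + 4xy² = C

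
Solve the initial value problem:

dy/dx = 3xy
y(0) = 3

General solution: y = Ce^(3x²/2)
Applying IC y(0) = 3:
Particular solution: y = 3e^(3x²/2)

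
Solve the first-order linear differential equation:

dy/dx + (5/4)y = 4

Using integrating factor method:

General solution: y = 16/5 + Ce^(-5x/4)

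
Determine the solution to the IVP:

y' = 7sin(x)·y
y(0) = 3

General solution: y = Ce^(-7cos(x))
Applying IC y(0) = 3:
Particular solution: y = 3e^(7(1-cos(x)))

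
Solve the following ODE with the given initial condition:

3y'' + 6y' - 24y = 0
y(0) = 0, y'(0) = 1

General solution: y = C₁e^(2x) + C₂e^(-4x)
Applying ICs: C₁ = 1/6, C₂ = -1/6
Particular solution: y = (1/6)e^(2x) - (1/6)e^(-4x)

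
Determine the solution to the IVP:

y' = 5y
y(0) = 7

General solution: y = Ce^(5x)
Applying IC y(0) = 7:
Particular solution: y = 7e^(5x)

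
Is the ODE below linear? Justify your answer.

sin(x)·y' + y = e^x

Yes. Linear (y and its derivatives appear to the first power only, no products of y terms)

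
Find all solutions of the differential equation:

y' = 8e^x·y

Separating variables and integrating:
ln|y| = 8e^x + C

General solution: y = Ce^(8e^x)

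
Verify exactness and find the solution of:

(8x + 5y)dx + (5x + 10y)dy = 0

Verify exactness: ∂M/∂y = ∂N/∂x ✓
Find F(x,y) such that ∂F/∂x = M, ∂F/∂y = N
Solution: 4x² + 5xy + 5y² = C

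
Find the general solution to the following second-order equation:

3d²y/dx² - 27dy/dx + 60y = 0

Characteristic equation: 3r² - 27r + 60 = 0
Divide by 3: r² - 9r + 20 = 0
Roots: r = 4, 5 (distinct real)
General solution: y = C₁e^(4x) + C₂e^(5x)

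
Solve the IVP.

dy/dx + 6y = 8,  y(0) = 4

General solution: y = 4/3 + Ce^(-6x)
Applying y(0) = 4: C = 4 - 4/3 = 8/3
Particular solution: y = 4/3 + (8/3)e^(-6x)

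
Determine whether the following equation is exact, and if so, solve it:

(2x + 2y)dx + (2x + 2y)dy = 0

Verify exactness: ∂M/∂y = ∂N/∂x ✓
Find F(x,y) such that ∂F/∂x = M, ∂F/∂y = N
Solution: x² + 2xy + y² = C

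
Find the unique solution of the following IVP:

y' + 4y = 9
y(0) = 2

General solution: y = 9/4 + Ce^(-4x)
Applying y(0) = 2: C = 2 - 9/4 = -1/4
Particular solution: y = 9/4 - (1/4)e^(-4x)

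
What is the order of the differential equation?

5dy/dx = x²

The order is 1 (highest derivative is of order 1).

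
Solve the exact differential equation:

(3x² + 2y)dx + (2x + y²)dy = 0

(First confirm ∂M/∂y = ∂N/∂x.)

Verify exactness: ∂M/∂y = ∂N/∂x ✓
Find F(x,y) such that ∂F/∂x = M, ∂F/∂y = N
Solution: x³ + 2xy + y³/3 = C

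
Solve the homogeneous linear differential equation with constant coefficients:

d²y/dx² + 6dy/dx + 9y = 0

Characteristic equation: r² + 6r + 9 = 0
Factored: (r + 3)² = 0
Repeated root: r = -3
General solution: y = (C₁ + C₂x)e^(-3x)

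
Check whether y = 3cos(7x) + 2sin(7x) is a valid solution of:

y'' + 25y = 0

Verification:
y'' = -147cos(7x) - 98sin(7x)
y'' + 25y ≠ 0 (frequency mismatch: got 49 instead of 25)

No, it is not a solution.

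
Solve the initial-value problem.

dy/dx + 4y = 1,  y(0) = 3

General solution: y = 1/4 + Ce^(-4x)
Applying y(0) = 3: C = 3 - 1/4 = 11/4
Particular solution: y = 1/4 + (11/4)e^(-4x)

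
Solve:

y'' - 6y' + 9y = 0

Characteristic equation: r² - 6r + 9 = 0
Factored: (r - 3)² = 0
Repeated root: r = 3
General solution: y = (C₁ + C₂x)e^(3x)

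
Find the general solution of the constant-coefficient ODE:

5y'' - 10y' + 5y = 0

Characteristic equation: 5r² - 10r + 5 = 0
Divide by 5: r² - 2r + 1 = 0
Factored: (r - 1)² = 0
Repeated root: r = 1
General solution: y = (C₁ + C₂x)e^x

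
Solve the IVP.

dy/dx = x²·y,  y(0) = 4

General solution: y = Ce^(x³/3)
Applying IC y(0) = 4:
Particular solution: y = 4e^(x³/3)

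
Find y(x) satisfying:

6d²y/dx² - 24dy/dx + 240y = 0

Characteristic equation: 6r² - 24r + 240 = 0
Divide by 6: r² - 4r + 40 = 0
Roots: r = 2 ± 6i (complex conjugates)
General solution: y = e^(2x)(C₁cos(6x) + C₂sin(6x))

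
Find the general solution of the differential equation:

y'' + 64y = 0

Characteristic equation: r² + 64 = 0
Roots: r = ±8i (complex conjugates)
General solution: y = C₁cos(8x) + C₂sin(8x)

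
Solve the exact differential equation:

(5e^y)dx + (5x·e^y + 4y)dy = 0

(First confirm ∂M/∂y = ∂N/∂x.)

Verify exactness: ∂M/∂y = ∂N/∂x ✓
Find F(x,y) such that ∂F/∂x = M, ∂F/∂y = N
Solution: 5x·e^y + 2y² = C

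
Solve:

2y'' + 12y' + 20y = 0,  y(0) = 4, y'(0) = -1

General solution: y = e^(-3x)(C₁cos(x) + C₂sin(x))
Complex roots r = -3 ± i
Applying ICs: C₁ = 4, C₂ = 11
Particular solution: y = e^(-3x)(4cos(x) + 11sin(x))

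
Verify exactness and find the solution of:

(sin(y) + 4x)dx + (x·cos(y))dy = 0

Verify exactness: ∂M/∂y = ∂N/∂x ✓
Find F(x,y) such that ∂F/∂x = M, ∂F/∂y = N
Solution: x·sin(y) + 2x² = C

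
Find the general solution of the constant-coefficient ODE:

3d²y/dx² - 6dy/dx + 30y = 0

Characteristic equation: 3r² - 6r + 30 = 0
Divide by 3: r² - 2r + 10 = 0
Roots: r = 1 ± 3i (complex conjugates)
General solution: y = e^x(C₁cos(3x) + C₂sin(3x))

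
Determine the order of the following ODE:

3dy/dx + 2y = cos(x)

The order is 1 (highest derivative is of order 1).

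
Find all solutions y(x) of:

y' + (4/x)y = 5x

Using integrating factor method:

General solution: y = (5/6)x^2 + Cx^(-4)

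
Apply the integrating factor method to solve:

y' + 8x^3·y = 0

Using integrating factor method:

General solution: y = Ce^(-2x^4)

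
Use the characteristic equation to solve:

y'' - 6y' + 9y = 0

Characteristic equation: r² - 6r + 9 = 0
Factored: (r - 3)² = 0
Repeated root: r = 3
General solution: y = (C₁ + C₂x)e^(3x)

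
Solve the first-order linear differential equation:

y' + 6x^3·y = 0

Using integrating factor method:

General solution: y = Ce^(-3x^4/2)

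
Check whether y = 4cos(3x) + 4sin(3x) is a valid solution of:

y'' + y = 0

Verification:
y'' = -36cos(3x) - 36sin(3x)
y'' + y ≠ 0 (frequency mismatch: got 9 instead of 1)

No, it is not a solution.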